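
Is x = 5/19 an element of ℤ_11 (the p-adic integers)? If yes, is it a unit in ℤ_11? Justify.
x ∈ ℤ_11^× (unit); v_11(x) = 0

ℤ_11 = {x ∈ ℚ_11 : v_11(x) ≥ 0} and ℤ_11^× = {x ∈ ℤ_11 : v_11(x) = 0}. Here v_11(5/19) = v_11(num) − v_11(den) = 0; compare against these criteria.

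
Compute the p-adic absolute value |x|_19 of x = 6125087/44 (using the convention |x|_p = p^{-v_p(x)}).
|6125087/44|_19 = 1/130321

Step 1 — compute v_19(x) by factoring powers of 19 out of the numerator and denominator: v_19(6125087/44) = 4. Step 2 — apply |x|_p = p^{-v_p(x)} = 19^{-4} = 1/130321.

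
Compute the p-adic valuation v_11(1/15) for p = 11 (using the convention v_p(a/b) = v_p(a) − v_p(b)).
v_11(1/15) = 0

Factor powers of 11 from the numerator and denominator of the reduced fraction: 1 = 11^0 · 1 and 15 = 11^0 · 15. Apply v_p(a/b) = v_p(a) − v_p(b): v_11(1/15) = 0 − 0 = 0.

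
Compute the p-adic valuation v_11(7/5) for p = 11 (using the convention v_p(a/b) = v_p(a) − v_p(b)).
v_11(7/5) = 0

Factor powers of 11 from the numerator and denominator of the reduced fraction: 7 = 11^0 · 7 and 5 = 11^0 · 5. Apply v_p(a/b) = v_p(a) − v_p(b): v_11(7/5) = 0 − 0 = 0.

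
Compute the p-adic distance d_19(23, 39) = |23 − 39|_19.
d_19(23, 39) = 1

Step 1 — x − y = 23 − 39 = -16. Step 2 — v_19(-16) = 0 (factor: -16 = −(19^0 · 16); the sign does not affect v_p). Step 3 — |x − y|_19 = 19^{0} = 1.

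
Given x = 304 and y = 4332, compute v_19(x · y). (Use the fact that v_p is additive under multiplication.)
v_19(1316928) = 3

v_p(x) = 1 (factor: 304 = 19^1 · 16); v_p(y) = 2 (factor: 4332 = 19^2 · 12). Additivity: v_p(xy) = v_p(x) + v_p(y) = 1 + 2 = 3. (Direct check: xy = 1316928 = 19^3 · (192).)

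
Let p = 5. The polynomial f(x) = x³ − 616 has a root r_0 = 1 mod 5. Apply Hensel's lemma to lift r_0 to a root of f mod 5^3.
r_2 = 56 (mod 125)

Hensel: r_{i+1} = r_i − f(r_i)/f′(r_i) mod 5^{i+2}, where f′(x) = 3x². Iterate:
  r_0 = 1 (mod 5)
  r_1 = 6 (mod 25)
  r_2 = 56 (mod 125)
Final: r = 56 with f(r) ≡ 0 mod 5^3.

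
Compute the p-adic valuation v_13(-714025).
v_13(-714025) = 4

v_13(n) is the largest exponent k such that 13^k divides n. Factor out: -714025 = -13^4 · 25. (Sign doesn't affect v_p.) So v_13(-714025) = 4.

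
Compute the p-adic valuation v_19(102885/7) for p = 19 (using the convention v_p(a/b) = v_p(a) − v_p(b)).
v_19(102885/7) = 3

Factor powers of 19 from the numerator and denominator of the reduced fraction: 102885 = 19^3 · 15 and 7 = 19^0 · 7. Apply v_p(a/b) = v_p(a) − v_p(b): v_19(102885/7) = 3 − 0 = 3.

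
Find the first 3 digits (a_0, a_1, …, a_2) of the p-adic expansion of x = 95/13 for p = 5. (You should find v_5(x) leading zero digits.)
(a_0, …, a_2) = (0, 3, 2)

v_5(95/13) = 1, so a_0 = ... = a_0 = 0. Factor out: x = 5^1 · u with u = 19/13 a unit in ℤ_5. Expand u iteratively via a_{v+i} = u_i mod 5, u_{i+1} = (u_i − a_{v+i})/5:
  u_0 = 19/13;  a_1 = 3;  u_1 = (u_0 − 3)/5 = -4/13
  u_1 = -4/13;  a_2 = 2;  u_2 = (u_1 − 2)/5 = -6/13
Digits: (0, 3, 2).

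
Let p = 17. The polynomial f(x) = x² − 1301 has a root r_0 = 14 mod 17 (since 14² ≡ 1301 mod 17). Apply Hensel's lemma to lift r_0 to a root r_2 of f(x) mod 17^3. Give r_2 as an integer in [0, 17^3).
r_2 = 1323 (mod 4913)

Hensel's recurrence: r_{i+1} = r_i − f(r_i)·(f′(r_i))^{-1} mod 17^{i+2}, with f′(x) = 2x. Iterate:
  r_0 = 14 (mod 17)
  r_1 = 167 (mod 289)
  r_2 = 1323 (mod 4913)
Final: r_2 = 1323, and one checks f(r_2) ≡ 0 mod 17^3.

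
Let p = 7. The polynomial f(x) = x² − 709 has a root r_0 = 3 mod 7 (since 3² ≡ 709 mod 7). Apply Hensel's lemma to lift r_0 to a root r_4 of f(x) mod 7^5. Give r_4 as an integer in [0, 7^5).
r_4 = 14150 (mod 16807)

Hensel's recurrence: r_{i+1} = r_i − f(r_i)·(f′(r_i))^{-1} mod 7^{i+2}, with f′(x) = 2x. Iterate:
  r_0 = 3 (mod 7)
  r_1 = 38 (mod 49)
  r_2 = 87 (mod 343)
  r_3 = 2145 (mod 2401)
  r_4 = 14150 (mod 16807)
Final: r_4 = 14150, and one checks f(r_4) ≡ 0 mod 7^5.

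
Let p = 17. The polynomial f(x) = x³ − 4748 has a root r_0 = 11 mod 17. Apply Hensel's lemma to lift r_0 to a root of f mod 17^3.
r_2 = 1303 (mod 4913)

Hensel: r_{i+1} = r_i − f(r_i)/f′(r_i) mod 17^{i+2}, where f′(x) = 3x². Iterate:
  r_0 = 11 (mod 17)
  r_1 = 147 (mod 289)
  r_2 = 1303 (mod 4913)
Final: r = 1303 with f(r) ≡ 0 mod 17^3.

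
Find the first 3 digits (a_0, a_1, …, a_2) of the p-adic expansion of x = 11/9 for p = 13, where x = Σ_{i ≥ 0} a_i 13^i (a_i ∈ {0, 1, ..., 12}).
(a_0, …, a_2) = (7, 1, 10)

v_13(11/9) = 0 (numerator and denominator both coprime to 13), so x ∈ ℤ_13^×. Compute digits iteratively via a_i = x_i mod 13, x_{i+1} = (x_i − a_i)/13, with x_0 = x:
  x_0 = 11/9;  a_0 = 7;  x_1 = (x_0 − 7)/13 = -4/9
  x_1 = -4/9;  a_1 = 1;  x_2 = (x_1 − 1)/13 = -1/9
  x_2 = -1/9;  a_2 = 10;  x_3 = (x_2 − 10)/13 = -7/9
Digits: (7, 1, 10).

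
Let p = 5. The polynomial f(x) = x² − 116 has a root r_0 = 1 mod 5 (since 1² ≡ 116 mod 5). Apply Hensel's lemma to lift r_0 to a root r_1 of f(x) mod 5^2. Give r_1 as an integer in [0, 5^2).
r_1 = 21 (mod 25)

Hensel's recurrence: r_{i+1} = r_i − f(r_i)·(f′(r_i))^{-1} mod 5^{i+2}, with f′(x) = 2x. Iterate:
  r_0 = 1 (mod 5)
  r_1 = 21 (mod 25)
Final: r_1 = 21, and one checks f(r_1) ≡ 0 mod 5^2.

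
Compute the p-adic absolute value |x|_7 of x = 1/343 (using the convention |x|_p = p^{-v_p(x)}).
|1/343|_7 = 343

Step 1 — compute v_7(x) by factoring powers of 7 out of the numerator and denominator: v_7(1/343) = -3. Step 2 — apply |x|_p = p^{-v_p(x)} = 7^{3} = 343.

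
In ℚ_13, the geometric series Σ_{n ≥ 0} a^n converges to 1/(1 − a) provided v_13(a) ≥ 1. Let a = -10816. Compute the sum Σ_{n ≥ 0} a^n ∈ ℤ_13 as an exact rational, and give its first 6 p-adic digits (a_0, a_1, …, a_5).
Σ a^n = 1/(1 − a) = 1/10817;  first 6 digits = (1, 0, 1, 8, 0, 3)

v_13(a) = 2 ≥ 1, so the series converges in ℤ_13 to 1/(1 − a) = 1/(1 − (-10816)) = 1/10817. Expand this rational in ℤ_13: compute digits iteratively via d_i = x_i mod 13, x_{i+1} = (x_i − d_i)/13. The first 6 digits are (1, 0, 1, 8, 0, 3).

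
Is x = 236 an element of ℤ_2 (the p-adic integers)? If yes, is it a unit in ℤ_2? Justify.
x ∈ ℤ_2 but not a unit; v_2(x) = 2 > 0

ℤ_2 = {x ∈ ℚ_2 : v_2(x) ≥ 0} and ℤ_2^× = {x ∈ ℤ_2 : v_2(x) = 0}. Here v_2(236) = v_2(num) − v_2(den) = 2; compare against these criteria.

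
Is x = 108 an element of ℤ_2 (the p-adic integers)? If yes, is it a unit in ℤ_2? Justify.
x ∈ ℤ_2 but not a unit; v_2(x) = 2 > 0

ℤ_2 = {x ∈ ℚ_2 : v_2(x) ≥ 0} and ℤ_2^× = {x ∈ ℤ_2 : v_2(x) = 0}. Here v_2(108) = v_2(num) − v_2(den) = 2; compare against these criteria.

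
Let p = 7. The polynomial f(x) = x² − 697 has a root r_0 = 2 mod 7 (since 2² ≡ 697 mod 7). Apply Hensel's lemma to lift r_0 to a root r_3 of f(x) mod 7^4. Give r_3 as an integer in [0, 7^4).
r_3 = 555 (mod 2401)

Hensel's recurrence: r_{i+1} = r_i − f(r_i)·(f′(r_i))^{-1} mod 7^{i+2}, with f′(x) = 2x. Iterate:
  r_0 = 2 (mod 7)
  r_1 = 16 (mod 49)
  r_2 = 212 (mod 343)
  r_3 = 555 (mod 2401)
Final: r_3 = 555, and one checks f(r_3) ≡ 0 mod 7^4.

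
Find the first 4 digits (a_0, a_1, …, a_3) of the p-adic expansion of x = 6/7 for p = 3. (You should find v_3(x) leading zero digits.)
(a_0, …, a_3) = (0, 2, 2, 0)

v_3(6/7) = 1, so a_0 = ... = a_0 = 0. Factor out: x = 3^1 · u with u = 2/7 a unit in ℤ_3. Expand u iteratively via a_{v+i} = u_i mod 3, u_{i+1} = (u_i − a_{v+i})/3:
  u_0 = 2/7;  a_1 = 2;  u_1 = (u_0 − 2)/3 = -4/7
  u_1 = -4/7;  a_2 = 2;  u_2 = (u_1 − 2)/3 = -6/7
  u_2 = -6/7;  a_3 = 0;  u_3 = (u_2 − 0)/3 = -2/7
Digits: (0, 2, 2, 0).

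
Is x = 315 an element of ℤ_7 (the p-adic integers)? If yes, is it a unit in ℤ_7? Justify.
x ∈ ℤ_7 but not a unit; v_7(x) = 1 > 0

ℤ_7 = {x ∈ ℚ_7 : v_7(x) ≥ 0} and ℤ_7^× = {x ∈ ℤ_7 : v_7(x) = 0}. Here v_7(315) = v_7(num) − v_7(den) = 1; compare against these criteria.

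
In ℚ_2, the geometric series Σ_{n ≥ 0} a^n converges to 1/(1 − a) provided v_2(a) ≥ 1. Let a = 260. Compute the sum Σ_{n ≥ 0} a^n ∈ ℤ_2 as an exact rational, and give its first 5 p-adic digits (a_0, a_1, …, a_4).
Σ a^n = 1/(1 − a) = -1/259;  first 5 digits = (1, 0, 1, 0, 1)

v_2(a) = 2 ≥ 1, so the series converges in ℤ_2 to 1/(1 − a) = 1/(1 − 260) = -1/259. Expand this rational in ℤ_2: compute digits iteratively via d_i = x_i mod 2, x_{i+1} = (x_i − d_i)/2. The first 5 digits are (1, 0, 1, 0, 1).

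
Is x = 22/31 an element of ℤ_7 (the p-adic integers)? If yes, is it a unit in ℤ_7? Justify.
x ∈ ℤ_7^× (unit); v_7(x) = 0

ℤ_7 = {x ∈ ℚ_7 : v_7(x) ≥ 0} and ℤ_7^× = {x ∈ ℤ_7 : v_7(x) = 0}. Here v_7(22/31) = v_7(num) − v_7(den) = 0; compare against these criteria.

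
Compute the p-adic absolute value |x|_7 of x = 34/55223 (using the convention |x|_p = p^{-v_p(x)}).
|34/55223|_7 = 2401

Step 1 — compute v_7(x) by factoring powers of 7 out of the numerator and denominator: v_7(34/55223) = -4. Step 2 — apply |x|_p = p^{-v_p(x)} = 7^{4} = 2401.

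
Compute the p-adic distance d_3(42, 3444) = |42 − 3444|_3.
d_3(42, 3444) = 1/243

Step 1 — x − y = 42 − 3444 = -3402. Step 2 — v_3(-3402) = 5 (factor: -3402 = −(3^5 · 14); the sign does not affect v_p). Step 3 — |x − y|_3 = 3^{-5} = 1/243.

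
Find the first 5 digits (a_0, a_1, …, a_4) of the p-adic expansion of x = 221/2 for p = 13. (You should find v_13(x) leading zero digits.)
(a_0, …, a_4) = (0, 2, 7, 6, 6)

v_13(221/2) = 1, so a_0 = ... = a_0 = 0. Factor out: x = 13^1 · u with u = 17/2 a unit in ℤ_13. Expand u iteratively via a_{v+i} = u_i mod 13, u_{i+1} = (u_i − a_{v+i})/13:
  u_0 = 17/2;  a_1 = 2;  u_1 = (u_0 − 2)/13 = 1/2
  u_1 = 1/2;  a_2 = 7;  u_2 = (u_1 − 7)/13 = -1/2
  u_2 = -1/2;  a_3 = 6;  u_3 = (u_2 − 6)/13 = -1/2
  u_3 = -1/2;  a_4 = 6;  u_4 = (u_3 − 6)/13 = -1/2
Digits: (0, 2, 7, 6, 6).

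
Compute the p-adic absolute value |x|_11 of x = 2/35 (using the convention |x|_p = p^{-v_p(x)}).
|2/35|_11 = 1

Step 1 — compute v_11(x) by factoring powers of 11 out of the numerator and denominator: v_11(2/35) = 0. Step 2 — apply |x|_p = p^{-v_p(x)} = 11^{0} = 1.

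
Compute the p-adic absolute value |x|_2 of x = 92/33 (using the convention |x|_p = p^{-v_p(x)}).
|92/33|_2 = 1/4

Step 1 — compute v_2(x) by factoring powers of 2 out of the numerator and denominator: v_2(92/33) = 2. Step 2 — apply |x|_p = p^{-v_p(x)} = 2^{-2} = 1/4.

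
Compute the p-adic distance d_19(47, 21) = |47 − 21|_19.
d_19(47, 21) = 1

Step 1 — x − y = 47 − 21 = 26. Step 2 — v_19(26) = 0 (factor: 26 = (19^0 · 26); the sign does not affect v_p). Step 3 — |x − y|_19 = 19^{0} = 1.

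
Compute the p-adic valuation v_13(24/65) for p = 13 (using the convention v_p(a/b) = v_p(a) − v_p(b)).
v_13(24/65) = -1

Factor powers of 13 from the numerator and denominator of the reduced fraction: 24 = 13^0 · 24 and 65 = 13^1 · 5. Apply v_p(a/b) = v_p(a) − v_p(b): v_13(24/65) = 0 − 1 = -1.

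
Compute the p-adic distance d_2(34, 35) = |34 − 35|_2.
d_2(34, 35) = 1

Step 1 — x − y = 34 − 35 = -1. Step 2 — v_2(-1) = 0 (factor: -1 = −(2^0 · 1); the sign does not affect v_p). Step 3 — |x − y|_2 = 2^{0} = 1.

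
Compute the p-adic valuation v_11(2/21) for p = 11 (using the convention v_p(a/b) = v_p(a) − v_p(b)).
v_11(2/21) = 0

Factor powers of 11 from the numerator and denominator of the reduced fraction: 2 = 11^0 · 2 and 21 = 11^0 · 21. Apply v_p(a/b) = v_p(a) − v_p(b): v_11(2/21) = 0 − 0 = 0.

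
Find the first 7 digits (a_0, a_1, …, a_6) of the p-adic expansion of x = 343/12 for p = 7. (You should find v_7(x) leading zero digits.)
(a_0, …, a_6) = (0, 0, 0, 3, 6, 2, 6)

v_7(343/12) = 3, so a_0 = ... = a_2 = 0. Factor out: x = 7^3 · u with u = 1/12 a unit in ℤ_7. Expand u iteratively via a_{v+i} = u_i mod 7, u_{i+1} = (u_i − a_{v+i})/7:
  u_0 = 1/12;  a_3 = 3;  u_1 = (u_0 − 3)/7 = -5/12
  u_1 = -5/12;  a_4 = 6;  u_2 = (u_1 − 6)/7 = -11/12
  u_2 = -11/12;  a_5 = 2;  u_3 = (u_2 − 2)/7 = -5/12
  u_3 = -5/12;  a_6 = 6;  u_4 = (u_3 − 6)/7 = -11/12
Digits: (0, 0, 0, 3, 6, 2, 6).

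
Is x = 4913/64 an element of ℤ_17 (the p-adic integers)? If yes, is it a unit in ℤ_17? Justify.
x ∈ ℤ_17 but not a unit; v_17(x) = 3 > 0

ℤ_17 = {x ∈ ℚ_17 : v_17(x) ≥ 0} and ℤ_17^× = {x ∈ ℤ_17 : v_17(x) = 0}. Here v_17(4913/64) = v_17(num) − v_17(den) = 3; compare against these criteria.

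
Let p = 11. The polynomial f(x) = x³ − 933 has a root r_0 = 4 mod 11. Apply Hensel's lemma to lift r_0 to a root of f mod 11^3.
r_2 = 70 (mod 1331)

Hensel: r_{i+1} = r_i − f(r_i)/f′(r_i) mod 11^{i+2}, where f′(x) = 3x². Iterate:
  r_0 = 4 (mod 11)
  r_1 = 70 (mod 121)
  r_2 = 70 (mod 1331)
Final: r = 70 with f(r) ≡ 0 mod 11^3.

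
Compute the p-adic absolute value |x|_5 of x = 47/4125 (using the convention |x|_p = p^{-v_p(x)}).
|47/4125|_5 = 125

Step 1 — compute v_5(x) by factoring powers of 5 out of the numerator and denominator: v_5(47/4125) = -3. Step 2 — apply |x|_p = p^{-v_p(x)} = 5^{3} = 125.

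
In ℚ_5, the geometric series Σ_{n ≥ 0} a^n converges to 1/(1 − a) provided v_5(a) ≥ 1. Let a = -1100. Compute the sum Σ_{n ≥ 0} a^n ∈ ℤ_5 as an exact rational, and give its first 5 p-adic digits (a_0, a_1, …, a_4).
Σ a^n = 1/(1 − a) = 1/1101;  first 5 digits = (1, 0, 1, 1, 4)

v_5(a) = 2 ≥ 1, so the series converges in ℤ_5 to 1/(1 − a) = 1/(1 − (-1100)) = 1/1101. Expand this rational in ℤ_5: compute digits iteratively via d_i = x_i mod 5, x_{i+1} = (x_i − d_i)/5. The first 5 digits are (1, 0, 1, 1, 4).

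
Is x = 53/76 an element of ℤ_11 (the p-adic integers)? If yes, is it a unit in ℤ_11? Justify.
x ∈ ℤ_11^× (unit); v_11(x) = 0

ℤ_11 = {x ∈ ℚ_11 : v_11(x) ≥ 0} and ℤ_11^× = {x ∈ ℤ_11 : v_11(x) = 0}. Here v_11(53/76) = v_11(num) − v_11(den) = 0; compare against these criteria.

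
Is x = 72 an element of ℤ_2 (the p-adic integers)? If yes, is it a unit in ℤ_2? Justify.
x ∈ ℤ_2 but not a unit; v_2(x) = 3 > 0

ℤ_2 = {x ∈ ℚ_2 : v_2(x) ≥ 0} and ℤ_2^× = {x ∈ ℤ_2 : v_2(x) = 0}. Here v_2(72) = v_2(num) − v_2(den) = 3; compare against these criteria.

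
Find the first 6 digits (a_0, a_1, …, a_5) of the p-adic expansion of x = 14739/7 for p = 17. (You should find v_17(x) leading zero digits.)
(a_0, …, a_5) = (0, 0, 0, 15, 4, 7)

v_17(14739/7) = 3, so a_0 = ... = a_2 = 0. Factor out: x = 17^3 · u with u = 3/7 a unit in ℤ_17. Expand u iteratively via a_{v+i} = u_i mod 17, u_{i+1} = (u_i − a_{v+i})/17:
  u_0 = 3/7;  a_3 = 15;  u_1 = (u_0 − 15)/17 = -6/7
  u_1 = -6/7;  a_4 = 4;  u_2 = (u_1 − 4)/17 = -2/7
  u_2 = -2/7;  a_5 = 7;  u_3 = (u_2 − 7)/17 = -3/7
Digits: (0, 0, 0, 15, 4, 7).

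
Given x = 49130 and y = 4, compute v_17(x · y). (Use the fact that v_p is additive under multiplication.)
v_17(196520) = 3

v_p(x) = 3 (factor: 49130 = 17^3 · 10); v_p(y) = 0 (factor: 4 = 17^0 · 4). Additivity: v_p(xy) = v_p(x) + v_p(y) = 3 + 0 = 3. (Direct check: xy = 196520 = 17^3 · (40).)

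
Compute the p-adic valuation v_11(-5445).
v_11(-5445) = 2

v_11(n) is the largest exponent k such that 11^k divides n. Factor out: -5445 = -11^2 · 45. (Sign doesn't affect v_p.) So v_11(-5445) = 2.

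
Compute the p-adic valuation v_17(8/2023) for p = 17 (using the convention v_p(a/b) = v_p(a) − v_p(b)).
v_17(8/2023) = -2

Factor powers of 17 from the numerator and denominator of the reduced fraction: 8 = 17^0 · 8 and 2023 = 17^2 · 7. Apply v_p(a/b) = v_p(a) − v_p(b): v_17(8/2023) = 0 − 2 = -2.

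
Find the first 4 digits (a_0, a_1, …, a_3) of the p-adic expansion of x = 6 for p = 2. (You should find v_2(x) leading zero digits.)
(a_0, …, a_3) = (0, 1, 1, 0)

v_2(6) = 1, so a_0 = ... = a_0 = 0. Factor out: x = 2^1 · u with u = 3 a unit in ℤ_2. Expand u iteratively via a_{v+i} = u_i mod 2, u_{i+1} = (u_i − a_{v+i})/2:
  u_0 = 3;  a_1 = 1;  u_1 = (u_0 − 1)/2 = 1
  u_1 = 1;  a_2 = 1;  u_2 = (u_1 − 1)/2 = 0
  u_2 = 0;  a_3 = 0;  u_3 = (u_2 − 0)/2 = 0
Digits: (0, 1, 1, 0).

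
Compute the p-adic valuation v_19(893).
v_19(893) = 1

v_19(n) is the largest exponent k such that 19^k divides n. Factor out: 893 = 19^1 · 47. (Sign doesn't affect v_p.) So v_19(893) = 1.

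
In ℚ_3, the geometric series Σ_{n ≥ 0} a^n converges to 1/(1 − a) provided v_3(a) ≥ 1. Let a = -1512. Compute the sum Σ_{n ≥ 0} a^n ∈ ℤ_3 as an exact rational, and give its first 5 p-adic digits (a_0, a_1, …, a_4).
Σ a^n = 1/(1 − a) = 1/1513;  first 5 digits = (1, 0, 0, 1, 2)

v_3(a) = 3 ≥ 1, so the series converges in ℤ_3 to 1/(1 − a) = 1/(1 − (-1512)) = 1/1513. Expand this rational in ℤ_3: compute digits iteratively via d_i = x_i mod 3, x_{i+1} = (x_i − d_i)/3. The first 5 digits are (1, 0, 0, 1, 2).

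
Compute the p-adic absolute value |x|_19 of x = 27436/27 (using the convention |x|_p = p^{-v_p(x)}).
|27436/27|_19 = 1/6859

Step 1 — compute v_19(x) by factoring powers of 19 out of the numerator and denominator: v_19(27436/27) = 3. Step 2 — apply |x|_p = p^{-v_p(x)} = 19^{-3} = 1/6859.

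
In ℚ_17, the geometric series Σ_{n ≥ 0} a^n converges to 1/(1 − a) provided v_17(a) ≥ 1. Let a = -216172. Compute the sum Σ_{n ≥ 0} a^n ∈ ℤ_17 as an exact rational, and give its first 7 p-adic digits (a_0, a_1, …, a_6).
Σ a^n = 1/(1 − a) = 1/216173;  first 7 digits = (1, 0, 0, 7, 14, 16, 14)

v_17(a) = 3 ≥ 1, so the series converges in ℤ_17 to 1/(1 − a) = 1/(1 − (-216172)) = 1/216173. Expand this rational in ℤ_17: compute digits iteratively via d_i = x_i mod 17, x_{i+1} = (x_i − d_i)/17. The first 7 digits are (1, 0, 0, 7, 14, 16, 14).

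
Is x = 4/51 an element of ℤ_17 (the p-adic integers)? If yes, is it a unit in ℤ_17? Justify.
x ∉ ℤ_17 (v_17(x) = -1 < 0)

ℤ_17 = {x ∈ ℚ_17 : v_17(x) ≥ 0} and ℤ_17^× = {x ∈ ℤ_17 : v_17(x) = 0}. Here v_17(4/51) = v_17(num) − v_17(den) = -1; compare against these criteria.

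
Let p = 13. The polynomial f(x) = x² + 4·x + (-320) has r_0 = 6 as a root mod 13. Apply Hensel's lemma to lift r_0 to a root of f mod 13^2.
r_1 = 149 (mod 169)

Hensel: r_{i+1} = r_i − f(r_i)·(f′(r_i))^{-1} mod 13^{i+2}, f′(x) = 2x + 4. Iterate:
  r_0 = 6 (mod 13)
  r_1 = 149 (mod 169)
Final: r = 149 satisfies f(r) ≡ 0 mod 13^2.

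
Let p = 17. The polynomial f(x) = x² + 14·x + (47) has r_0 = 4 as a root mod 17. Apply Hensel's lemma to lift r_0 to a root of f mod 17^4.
r_3 = 39920 (mod 83521)

Hensel: r_{i+1} = r_i − f(r_i)·(f′(r_i))^{-1} mod 17^{i+2}, f′(x) = 2x + 14. Iterate:
  r_0 = 4 (mod 17)
  r_1 = 38 (mod 289)
  r_2 = 616 (mod 4913)
  r_3 = 39920 (mod 83521)
Final: r = 39920 satisfies f(r) ≡ 0 mod 17^4.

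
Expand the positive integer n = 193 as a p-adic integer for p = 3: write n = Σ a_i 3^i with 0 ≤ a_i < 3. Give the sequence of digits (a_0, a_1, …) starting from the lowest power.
(a_0, a_1, …) = (1, 1, 0, 1, 2)

Repeated division by 3 gives the digits low-to-high: 193 = 1 + 1·3^1 + 1·3^3 + 2·3^4. Digit sequence: (1, 1, 0, 1, 2).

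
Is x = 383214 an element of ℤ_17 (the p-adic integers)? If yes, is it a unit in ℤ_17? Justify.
x ∈ ℤ_17 but not a unit; v_17(x) = 3 > 0

ℤ_17 = {x ∈ ℚ_17 : v_17(x) ≥ 0} and ℤ_17^× = {x ∈ ℤ_17 : v_17(x) = 0}. Here v_17(383214) = v_17(num) − v_17(den) = 3; compare against these criteria.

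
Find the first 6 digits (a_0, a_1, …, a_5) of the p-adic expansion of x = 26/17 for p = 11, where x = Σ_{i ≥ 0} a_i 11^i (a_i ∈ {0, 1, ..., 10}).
(a_0, …, a_5) = (8, 2, 3, 1, 7, 0)

v_11(26/17) = 0 (numerator and denominator both coprime to 11), so x ∈ ℤ_11^×. Compute digits iteratively via a_i = x_i mod 11, x_{i+1} = (x_i − a_i)/11, with x_0 = x:
  x_0 = 26/17;  a_0 = 8;  x_1 = (x_0 − 8)/11 = -10/17
  x_1 = -10/17;  a_1 = 2;  x_2 = (x_1 − 2)/11 = -4/17
  x_2 = -4/17;  a_2 = 3;  x_3 = (x_2 − 3)/11 = -5/17
  x_3 = -5/17;  a_3 = 1;  x_4 = (x_3 − 1)/11 = -2/17
  x_4 = -2/17;  a_4 = 7;  x_5 = (x_4 − 7)/11 = -11/17
  x_5 = -11/17;  a_5 = 0;  x_6 = (x_5 − 0)/11 = -1/17
Digits: (8, 2, 3, 1, 7, 0).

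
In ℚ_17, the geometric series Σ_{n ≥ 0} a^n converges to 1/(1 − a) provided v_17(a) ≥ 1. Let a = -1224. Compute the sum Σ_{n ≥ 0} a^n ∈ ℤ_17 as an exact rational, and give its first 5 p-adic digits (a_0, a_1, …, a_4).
Σ a^n = 1/(1 − a) = 1/1225;  first 5 digits = (1, 13, 11, 2, 10)

v_17(a) = 1 ≥ 1, so the series converges in ℤ_17 to 1/(1 − a) = 1/(1 − (-1224)) = 1/1225. Expand this rational in ℤ_17: compute digits iteratively via d_i = x_i mod 17, x_{i+1} = (x_i − d_i)/17. The first 5 digits are (1, 13, 11, 2, 10).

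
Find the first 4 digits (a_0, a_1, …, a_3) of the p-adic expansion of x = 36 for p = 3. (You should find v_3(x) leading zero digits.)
(a_0, …, a_3) = (0, 0, 1, 1)

v_3(36) = 2, so a_0 = ... = a_1 = 0. Factor out: x = 3^2 · u with u = 4 a unit in ℤ_3. Expand u iteratively via a_{v+i} = u_i mod 3, u_{i+1} = (u_i − a_{v+i})/3:
  u_0 = 4;  a_2 = 1;  u_1 = (u_0 − 1)/3 = 1
  u_1 = 1;  a_3 = 1;  u_2 = (u_1 − 1)/3 = 0
Digits: (0, 0, 1, 1).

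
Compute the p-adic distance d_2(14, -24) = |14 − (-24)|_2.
d_2(14, -24) = 1/2

Step 1 — x − y = 14 − (-24) = 38. Step 2 — v_2(38) = 1 (factor: 38 = (2^1 · 19); the sign does not affect v_p). Step 3 — |x − y|_2 = 2^{-1} = 1/2.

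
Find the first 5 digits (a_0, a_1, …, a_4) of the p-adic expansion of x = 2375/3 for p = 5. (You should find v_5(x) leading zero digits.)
(a_0, …, a_4) = (0, 0, 0, 3, 4)

v_5(2375/3) = 3, so a_0 = ... = a_2 = 0. Factor out: x = 5^3 · u with u = 19/3 a unit in ℤ_5. Expand u iteratively via a_{v+i} = u_i mod 5, u_{i+1} = (u_i − a_{v+i})/5:
  u_0 = 19/3;  a_3 = 3;  u_1 = (u_0 − 3)/5 = 2/3
  u_1 = 2/3;  a_4 = 4;  u_2 = (u_1 − 4)/5 = -2/3
Digits: (0, 0, 0, 3, 4).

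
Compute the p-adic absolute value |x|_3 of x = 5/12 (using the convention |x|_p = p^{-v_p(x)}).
|5/12|_3 = 3

Step 1 — compute v_3(x) by factoring powers of 3 out of the numerator and denominator: v_3(5/12) = -1. Step 2 — apply |x|_p = p^{-v_p(x)} = 3^{1} = 3.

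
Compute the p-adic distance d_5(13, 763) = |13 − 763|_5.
d_5(13, 763) = 1/125

Step 1 — x − y = 13 − 763 = -750. Step 2 — v_5(-750) = 3 (factor: -750 = −(5^3 · 6); the sign does not affect v_p). Step 3 — |x − y|_5 = 5^{-3} = 1/125.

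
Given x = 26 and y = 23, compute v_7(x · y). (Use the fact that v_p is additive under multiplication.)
v_7(598) = 0

v_p(x) = 0 (factor: 26 = 7^0 · 26); v_p(y) = 0 (factor: 23 = 7^0 · 23). Additivity: v_p(xy) = v_p(x) + v_p(y) = 0 + 0 = 0. (Direct check: xy = 598 = 7^0 · (598).)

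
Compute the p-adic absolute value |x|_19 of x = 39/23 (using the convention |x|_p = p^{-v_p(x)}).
|39/23|_19 = 1

Step 1 — compute v_19(x) by factoring powers of 19 out of the numerator and denominator: v_19(39/23) = 0. Step 2 — apply |x|_p = p^{-v_p(x)} = 19^{0} = 1.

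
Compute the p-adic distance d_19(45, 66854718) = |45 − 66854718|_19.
d_19(45, 66854718) = 1/2476099

Step 1 — x − y = 45 − 66854718 = -66854673. Step 2 — v_19(-66854673) = 5 (factor: -66854673 = −(19^5 · 27); the sign does not affect v_p). Step 3 — |x − y|_19 = 19^{-5} = 1/2476099.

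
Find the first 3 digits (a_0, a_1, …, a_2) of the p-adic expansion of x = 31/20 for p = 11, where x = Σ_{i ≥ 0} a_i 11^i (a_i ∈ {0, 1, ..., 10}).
(a_0, …, a_2) = (1, 5, 10)

v_11(31/20) = 0 (numerator and denominator both coprime to 11), so x ∈ ℤ_11^×. Compute digits iteratively via a_i = x_i mod 11, x_{i+1} = (x_i − a_i)/11, with x_0 = x:
  x_0 = 31/20;  a_0 = 1;  x_1 = (x_0 − 1)/11 = 1/20
  x_1 = 1/20;  a_1 = 5;  x_2 = (x_1 − 5)/11 = -9/20
  x_2 = -9/20;  a_2 = 10;  x_3 = (x_2 − 10)/11 = -19/20
Digits: (1, 5, 10).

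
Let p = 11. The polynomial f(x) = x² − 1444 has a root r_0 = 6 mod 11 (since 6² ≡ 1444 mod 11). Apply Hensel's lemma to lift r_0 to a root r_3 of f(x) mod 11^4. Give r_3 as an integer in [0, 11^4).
r_3 = 14603 (mod 14641)

Hensel's recurrence: r_{i+1} = r_i − f(r_i)·(f′(r_i))^{-1} mod 11^{i+2}, with f′(x) = 2x. Iterate:
  r_0 = 6 (mod 11)
  r_1 = 83 (mod 121)
  r_2 = 1293 (mod 1331)
  r_3 = 14603 (mod 14641)
Final: r_3 = 14603, and one checks f(r_3) ≡ 0 mod 11^4.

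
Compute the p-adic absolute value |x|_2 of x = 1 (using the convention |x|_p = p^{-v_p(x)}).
|1|_2 = 1

Step 1 — compute v_2(x) by factoring powers of 2 out of the numerator and denominator: v_2(1) = 0. Step 2 — apply |x|_p = p^{-v_p(x)} = 2^{0} = 1.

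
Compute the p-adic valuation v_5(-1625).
v_5(-1625) = 3

v_5(n) is the largest exponent k such that 5^k divides n. Factor out: -1625 = -5^3 · 13. (Sign doesn't affect v_p.) So v_5(-1625) = 3.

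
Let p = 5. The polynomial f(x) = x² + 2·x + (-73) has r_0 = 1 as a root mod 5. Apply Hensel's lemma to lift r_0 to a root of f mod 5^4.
r_3 = 231 (mod 625)

Hensel: r_{i+1} = r_i − f(r_i)·(f′(r_i))^{-1} mod 5^{i+2}, f′(x) = 2x + 2. Iterate:
  r_0 = 1 (mod 5)
  r_1 = 6 (mod 25)
  r_2 = 106 (mod 125)
  r_3 = 231 (mod 625)
Final: r = 231 satisfies f(r) ≡ 0 mod 5^4.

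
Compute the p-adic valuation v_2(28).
v_2(28) = 2

v_2(n) is the largest exponent k such that 2^k divides n. Factor out: 28 = 2^2 · 7. (Sign doesn't affect v_p.) So v_2(28) = 2.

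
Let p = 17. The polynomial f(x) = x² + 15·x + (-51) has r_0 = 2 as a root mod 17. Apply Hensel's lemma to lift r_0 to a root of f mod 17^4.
r_3 = 43505 (mod 83521)

Hensel: r_{i+1} = r_i − f(r_i)·(f′(r_i))^{-1} mod 17^{i+2}, f′(x) = 2x + 15. Iterate:
  r_0 = 2 (mod 17)
  r_1 = 155 (mod 289)
  r_2 = 4201 (mod 4913)
  r_3 = 43505 (mod 83521)
Final: r = 43505 satisfies f(r) ≡ 0 mod 17^4.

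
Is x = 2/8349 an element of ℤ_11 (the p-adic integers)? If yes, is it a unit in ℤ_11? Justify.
x ∉ ℤ_11 (v_11(x) = -2 < 0)

ℤ_11 = {x ∈ ℚ_11 : v_11(x) ≥ 0} and ℤ_11^× = {x ∈ ℤ_11 : v_11(x) = 0}. Here v_11(2/8349) = v_11(num) − v_11(den) = -2; compare against these criteria.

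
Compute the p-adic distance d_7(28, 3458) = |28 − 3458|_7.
d_7(28, 3458) = 1/343

Step 1 — x − y = 28 − 3458 = -3430. Step 2 — v_7(-3430) = 3 (factor: -3430 = −(7^3 · 10); the sign does not affect v_p). Step 3 — |x − y|_7 = 7^{-3} = 1/343.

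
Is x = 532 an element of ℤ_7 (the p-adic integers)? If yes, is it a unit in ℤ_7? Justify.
x ∈ ℤ_7 but not a unit; v_7(x) = 1 > 0

ℤ_7 = {x ∈ ℚ_7 : v_7(x) ≥ 0} and ℤ_7^× = {x ∈ ℤ_7 : v_7(x) = 0}. Here v_7(532) = v_7(num) − v_7(den) = 1; compare against these criteria.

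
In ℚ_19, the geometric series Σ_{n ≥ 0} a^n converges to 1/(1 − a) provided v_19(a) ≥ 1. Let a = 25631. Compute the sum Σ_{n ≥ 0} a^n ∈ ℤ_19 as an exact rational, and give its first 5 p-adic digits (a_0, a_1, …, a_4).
Σ a^n = 1/(1 − a) = -1/25630;  first 5 digits = (1, 0, 14, 3, 6)

v_19(a) = 2 ≥ 1, so the series converges in ℤ_19 to 1/(1 − a) = 1/(1 − 25631) = -1/25630. Expand this rational in ℤ_19: compute digits iteratively via d_i = x_i mod 19, x_{i+1} = (x_i − d_i)/19. The first 5 digits are (1, 0, 14, 3, 6).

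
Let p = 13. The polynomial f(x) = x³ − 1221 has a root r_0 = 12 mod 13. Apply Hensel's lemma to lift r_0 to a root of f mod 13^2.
r_1 = 12 (mod 169)

Hensel: r_{i+1} = r_i − f(r_i)/f′(r_i) mod 13^{i+2}, where f′(x) = 3x². Iterate:
  r_0 = 12 (mod 13)
  r_1 = 12 (mod 169)
Final: r = 12 with f(r) ≡ 0 mod 13^2.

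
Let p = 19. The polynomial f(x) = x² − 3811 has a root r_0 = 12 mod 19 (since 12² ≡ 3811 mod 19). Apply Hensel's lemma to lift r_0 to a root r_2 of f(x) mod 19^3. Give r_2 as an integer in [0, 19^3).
r_2 = 4572 (mod 6859)

Hensel's recurrence: r_{i+1} = r_i − f(r_i)·(f′(r_i))^{-1} mod 19^{i+2}, with f′(x) = 2x. Iterate:
  r_0 = 12 (mod 19)
  r_1 = 240 (mod 361)
  r_2 = 4572 (mod 6859)
Final: r_2 = 4572, and one checks f(r_2) ≡ 0 mod 19^3.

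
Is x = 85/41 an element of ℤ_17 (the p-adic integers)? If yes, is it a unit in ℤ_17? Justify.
x ∈ ℤ_17 but not a unit; v_17(x) = 1 > 0

ℤ_17 = {x ∈ ℚ_17 : v_17(x) ≥ 0} and ℤ_17^× = {x ∈ ℤ_17 : v_17(x) = 0}. Here v_17(85/41) = v_17(num) − v_17(den) = 1; compare against these criteria.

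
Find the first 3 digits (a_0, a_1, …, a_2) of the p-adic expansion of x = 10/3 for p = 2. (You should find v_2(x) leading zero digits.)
(a_0, …, a_2) = (0, 1, 1)

v_2(10/3) = 1, so a_0 = ... = a_0 = 0. Factor out: x = 2^1 · u with u = 5/3 a unit in ℤ_2. Expand u iteratively via a_{v+i} = u_i mod 2, u_{i+1} = (u_i − a_{v+i})/2:
  u_0 = 5/3;  a_1 = 1;  u_1 = (u_0 − 1)/2 = 1/3
  u_1 = 1/3;  a_2 = 1;  u_2 = (u_1 − 1)/2 = -1/3
Digits: (0, 1, 1).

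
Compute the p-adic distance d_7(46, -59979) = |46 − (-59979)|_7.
d_7(46, -59979) = 1/2401

Step 1 — x − y = 46 − (-59979) = 60025. Step 2 — v_7(60025) = 4 (factor: 60025 = (7^4 · 25); the sign does not affect v_p). Step 3 — |x − y|_7 = 7^{-4} = 1/2401.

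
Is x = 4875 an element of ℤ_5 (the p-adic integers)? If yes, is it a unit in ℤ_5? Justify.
x ∈ ℤ_5 but not a unit; v_5(x) = 3 > 0

ℤ_5 = {x ∈ ℚ_5 : v_5(x) ≥ 0} and ℤ_5^× = {x ∈ ℤ_5 : v_5(x) = 0}. Here v_5(4875) = v_5(num) − v_5(den) = 3; compare against these criteria.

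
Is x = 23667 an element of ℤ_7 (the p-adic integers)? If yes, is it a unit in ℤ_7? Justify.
x ∈ ℤ_7 but not a unit; v_7(x) = 3 > 0

ℤ_7 = {x ∈ ℚ_7 : v_7(x) ≥ 0} and ℤ_7^× = {x ∈ ℤ_7 : v_7(x) = 0}. Here v_7(23667) = v_7(num) − v_7(den) = 3; compare against these criteria.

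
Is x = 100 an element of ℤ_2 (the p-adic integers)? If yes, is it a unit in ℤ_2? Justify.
x ∈ ℤ_2 but not a unit; v_2(x) = 2 > 0

ℤ_2 = {x ∈ ℚ_2 : v_2(x) ≥ 0} and ℤ_2^× = {x ∈ ℤ_2 : v_2(x) = 0}. Here v_2(100) = v_2(num) − v_2(den) = 2; compare against these criteria.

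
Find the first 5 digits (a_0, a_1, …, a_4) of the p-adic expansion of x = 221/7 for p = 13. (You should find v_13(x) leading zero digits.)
(a_0, …, a_4) = (0, 8, 7, 5, 7)

v_13(221/7) = 1, so a_0 = ... = a_0 = 0. Factor out: x = 13^1 · u with u = 17/7 a unit in ℤ_13. Expand u iteratively via a_{v+i} = u_i mod 13, u_{i+1} = (u_i − a_{v+i})/13:
  u_0 = 17/7;  a_1 = 8;  u_1 = (u_0 − 8)/13 = -3/7
  u_1 = -3/7;  a_2 = 7;  u_2 = (u_1 − 7)/13 = -4/7
  u_2 = -4/7;  a_3 = 5;  u_3 = (u_2 − 5)/13 = -3/7
  u_3 = -3/7;  a_4 = 7;  u_4 = (u_3 − 7)/13 = -4/7
Digits: (0, 8, 7, 5, 7).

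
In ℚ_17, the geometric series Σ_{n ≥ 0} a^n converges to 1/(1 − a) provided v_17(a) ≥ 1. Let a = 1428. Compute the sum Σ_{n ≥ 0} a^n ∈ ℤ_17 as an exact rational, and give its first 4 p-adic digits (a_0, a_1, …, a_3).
Σ a^n = 1/(1 − a) = -1/1427;  first 4 digits = (1, 16, 5, 6)

v_17(a) = 1 ≥ 1, so the series converges in ℤ_17 to 1/(1 − a) = 1/(1 − 1428) = -1/1427. Expand this rational in ℤ_17: compute digits iteratively via d_i = x_i mod 17, x_{i+1} = (x_i − d_i)/17. The first 4 digits are (1, 16, 5, 6).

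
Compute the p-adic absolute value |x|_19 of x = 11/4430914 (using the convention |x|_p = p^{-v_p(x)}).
|11/4430914|_19 = 130321

Step 1 — compute v_19(x) by factoring powers of 19 out of the numerator and denominator: v_19(11/4430914) = -4. Step 2 — apply |x|_p = p^{-v_p(x)} = 19^{4} = 130321.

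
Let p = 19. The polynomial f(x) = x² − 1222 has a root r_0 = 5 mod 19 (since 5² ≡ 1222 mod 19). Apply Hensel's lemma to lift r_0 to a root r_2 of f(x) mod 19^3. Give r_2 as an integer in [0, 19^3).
r_2 = 3843 (mod 6859)

Hensel's recurrence: r_{i+1} = r_i − f(r_i)·(f′(r_i))^{-1} mod 19^{i+2}, with f′(x) = 2x. Iterate:
  r_0 = 5 (mod 19)
  r_1 = 233 (mod 361)
  r_2 = 3843 (mod 6859)
Final: r_2 = 3843, and one checks f(r_2) ≡ 0 mod 19^3.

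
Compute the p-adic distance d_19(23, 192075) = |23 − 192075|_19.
d_19(23, 192075) = 1/6859

Step 1 — x − y = 23 − 192075 = -192052. Step 2 — v_19(-192052) = 3 (factor: -192052 = −(19^3 · 28); the sign does not affect v_p). Step 3 — |x − y|_19 = 19^{-3} = 1/6859.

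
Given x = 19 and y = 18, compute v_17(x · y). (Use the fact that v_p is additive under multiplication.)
v_17(342) = 0

v_p(x) = 0 (factor: 19 = 17^0 · 19); v_p(y) = 0 (factor: 18 = 17^0 · 18). Additivity: v_p(xy) = v_p(x) + v_p(y) = 0 + 0 = 0. (Direct check: xy = 342 = 17^0 · (342).)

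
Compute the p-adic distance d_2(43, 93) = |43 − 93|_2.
d_2(43, 93) = 1/2

Step 1 — x − y = 43 − 93 = -50. Step 2 — v_2(-50) = 1 (factor: -50 = −(2^1 · 25); the sign does not affect v_p). Step 3 — |x − y|_2 = 2^{-1} = 1/2.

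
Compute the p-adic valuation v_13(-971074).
v_13(-971074) = 4

v_13(n) is the largest exponent k such that 13^k divides n. Factor out: -971074 = -13^4 · 34. (Sign doesn't affect v_p.) So v_13(-971074) = 4.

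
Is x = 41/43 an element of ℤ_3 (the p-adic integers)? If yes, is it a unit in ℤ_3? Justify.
x ∈ ℤ_3^× (unit); v_3(x) = 0

ℤ_3 = {x ∈ ℚ_3 : v_3(x) ≥ 0} and ℤ_3^× = {x ∈ ℤ_3 : v_3(x) = 0}. Here v_3(41/43) = v_3(num) − v_3(den) = 0; compare against these criteria.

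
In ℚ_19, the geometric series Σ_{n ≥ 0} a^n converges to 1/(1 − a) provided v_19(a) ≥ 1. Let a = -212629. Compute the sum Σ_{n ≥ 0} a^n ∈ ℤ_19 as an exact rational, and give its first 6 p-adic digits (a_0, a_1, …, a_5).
Σ a^n = 1/(1 − a) = 1/212630;  first 6 digits = (1, 0, 0, 7, 17, 18)

v_19(a) = 3 ≥ 1, so the series converges in ℤ_19 to 1/(1 − a) = 1/(1 − (-212629)) = 1/212630. Expand this rational in ℤ_19: compute digits iteratively via d_i = x_i mod 19, x_{i+1} = (x_i − d_i)/19. The first 6 digits are (1, 0, 0, 7, 17, 18).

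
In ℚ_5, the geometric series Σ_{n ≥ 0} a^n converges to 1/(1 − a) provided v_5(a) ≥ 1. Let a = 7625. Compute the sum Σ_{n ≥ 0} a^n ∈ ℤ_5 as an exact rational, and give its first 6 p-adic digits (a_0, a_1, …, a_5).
Σ a^n = 1/(1 − a) = -1/7624;  first 6 digits = (1, 0, 0, 1, 2, 2)

v_5(a) = 3 ≥ 1, so the series converges in ℤ_5 to 1/(1 − a) = 1/(1 − 7625) = -1/7624. Expand this rational in ℤ_5: compute digits iteratively via d_i = x_i mod 5, x_{i+1} = (x_i − d_i)/5. The first 6 digits are (1, 0, 0, 1, 2, 2).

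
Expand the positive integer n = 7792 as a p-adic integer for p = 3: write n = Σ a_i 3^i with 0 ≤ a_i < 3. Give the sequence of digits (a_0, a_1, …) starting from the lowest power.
(a_0, a_1, …) = (1, 2, 1, 0, 0, 2, 1, 0, 1)

Repeated division by 3 gives the digits low-to-high: 7792 = 1 + 2·3^1 + 1·3^2 + 2·3^5 + 1·3^6 + 1·3^8. Digit sequence: (1, 2, 1, 0, 0, 2, 1, 0, 1).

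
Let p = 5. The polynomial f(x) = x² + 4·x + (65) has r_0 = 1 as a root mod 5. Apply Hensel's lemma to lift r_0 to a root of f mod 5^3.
r_2 = 6 (mod 125)

Hensel: r_{i+1} = r_i − f(r_i)·(f′(r_i))^{-1} mod 5^{i+2}, f′(x) = 2x + 4. Iterate:
  r_0 = 1 (mod 5)
  r_1 = 6 (mod 25)
  r_2 = 6 (mod 125)
Final: r = 6 satisfies f(r) ≡ 0 mod 5^3.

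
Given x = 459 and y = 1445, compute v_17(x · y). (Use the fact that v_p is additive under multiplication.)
v_17(663255) = 3

v_p(x) = 1 (factor: 459 = 17^1 · 27); v_p(y) = 2 (factor: 1445 = 17^2 · 5). Additivity: v_p(xy) = v_p(x) + v_p(y) = 1 + 2 = 3. (Direct check: xy = 663255 = 17^3 · (135).)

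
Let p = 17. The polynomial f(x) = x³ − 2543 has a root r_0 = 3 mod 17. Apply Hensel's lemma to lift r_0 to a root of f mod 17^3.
r_2 = 3029 (mod 4913)

Hensel: r_{i+1} = r_i − f(r_i)/f′(r_i) mod 17^{i+2}, where f′(x) = 3x². Iterate:
  r_0 = 3 (mod 17)
  r_1 = 139 (mod 289)
  r_2 = 3029 (mod 4913)
Final: r = 3029 with f(r) ≡ 0 mod 17^3.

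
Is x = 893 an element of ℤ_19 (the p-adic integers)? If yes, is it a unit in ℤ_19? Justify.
x ∈ ℤ_19 but not a unit; v_19(x) = 1 > 0

ℤ_19 = {x ∈ ℚ_19 : v_19(x) ≥ 0} and ℤ_19^× = {x ∈ ℤ_19 : v_19(x) = 0}. Here v_19(893) = v_19(num) − v_19(den) = 1; compare against these criteria.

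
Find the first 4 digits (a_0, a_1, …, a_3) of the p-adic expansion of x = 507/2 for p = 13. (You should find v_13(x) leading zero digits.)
(a_0, …, a_3) = (0, 0, 8, 6)

v_13(507/2) = 2, so a_0 = ... = a_1 = 0. Factor out: x = 13^2 · u with u = 3/2 a unit in ℤ_13. Expand u iteratively via a_{v+i} = u_i mod 13, u_{i+1} = (u_i − a_{v+i})/13:
  u_0 = 3/2;  a_2 = 8;  u_1 = (u_0 − 8)/13 = -1/2
  u_1 = -1/2;  a_3 = 6;  u_2 = (u_1 − 6)/13 = -1/2
Digits: (0, 0, 8, 6).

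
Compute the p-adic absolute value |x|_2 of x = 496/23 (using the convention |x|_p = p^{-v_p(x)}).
|496/23|_2 = 1/16

Step 1 — compute v_2(x) by factoring powers of 2 out of the numerator and denominator: v_2(496/23) = 4. Step 2 — apply |x|_p = p^{-v_p(x)} = 2^{-4} = 1/16.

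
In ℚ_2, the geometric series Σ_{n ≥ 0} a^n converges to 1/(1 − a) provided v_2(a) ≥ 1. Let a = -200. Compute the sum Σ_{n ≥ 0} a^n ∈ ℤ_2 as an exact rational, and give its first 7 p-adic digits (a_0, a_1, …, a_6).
Σ a^n = 1/(1 − a) = 1/201;  first 7 digits = (1, 0, 0, 1, 1, 1, 1)

v_2(a) = 3 ≥ 1, so the series converges in ℤ_2 to 1/(1 − a) = 1/(1 − (-200)) = 1/201. Expand this rational in ℤ_2: compute digits iteratively via d_i = x_i mod 2, x_{i+1} = (x_i − d_i)/2. The first 7 digits are (1, 0, 0, 1, 1, 1, 1).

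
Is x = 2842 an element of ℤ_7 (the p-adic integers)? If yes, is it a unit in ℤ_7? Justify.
x ∈ ℤ_7 but not a unit; v_7(x) = 2 > 0

ℤ_7 = {x ∈ ℚ_7 : v_7(x) ≥ 0} and ℤ_7^× = {x ∈ ℤ_7 : v_7(x) = 0}. Here v_7(2842) = v_7(num) − v_7(den) = 2; compare against these criteria.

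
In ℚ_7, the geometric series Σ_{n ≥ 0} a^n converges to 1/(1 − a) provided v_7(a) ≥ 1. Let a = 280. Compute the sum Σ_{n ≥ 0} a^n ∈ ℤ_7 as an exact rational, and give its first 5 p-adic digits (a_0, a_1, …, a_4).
Σ a^n = 1/(1 − a) = -1/279;  first 5 digits = (1, 5, 2, 4, 0)

v_7(a) = 1 ≥ 1, so the series converges in ℤ_7 to 1/(1 − a) = 1/(1 − 280) = -1/279. Expand this rational in ℤ_7: compute digits iteratively via d_i = x_i mod 7, x_{i+1} = (x_i − d_i)/7. The first 5 digits are (1, 5, 2, 4, 0).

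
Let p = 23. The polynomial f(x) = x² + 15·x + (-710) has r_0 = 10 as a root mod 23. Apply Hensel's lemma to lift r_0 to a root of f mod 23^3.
r_2 = 8865 (mod 12167)

Hensel: r_{i+1} = r_i − f(r_i)·(f′(r_i))^{-1} mod 23^{i+2}, f′(x) = 2x + 15. Iterate:
  r_0 = 10 (mod 23)
  r_1 = 401 (mod 529)
  r_2 = 8865 (mod 12167)
Final: r = 8865 satisfies f(r) ≡ 0 mod 23^3.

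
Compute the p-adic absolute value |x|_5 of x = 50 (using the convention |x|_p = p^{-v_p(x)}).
|50|_5 = 1/25

Step 1 — compute v_5(x) by factoring powers of 5 out of the numerator and denominator: v_5(50) = 2. Step 2 — apply |x|_p = p^{-v_p(x)} = 5^{-2} = 1/25.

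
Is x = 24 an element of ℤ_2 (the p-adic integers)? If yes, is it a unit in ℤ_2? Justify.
x ∈ ℤ_2 but not a unit; v_2(x) = 3 > 0

ℤ_2 = {x ∈ ℚ_2 : v_2(x) ≥ 0} and ℤ_2^× = {x ∈ ℤ_2 : v_2(x) = 0}. Here v_2(24) = v_2(num) − v_2(den) = 3; compare against these criteria.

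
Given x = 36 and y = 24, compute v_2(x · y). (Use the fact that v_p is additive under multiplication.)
v_2(864) = 5

v_p(x) = 2 (factor: 36 = 2^2 · 9); v_p(y) = 3 (factor: 24 = 2^3 · 3). Additivity: v_p(xy) = v_p(x) + v_p(y) = 2 + 3 = 5. (Direct check: xy = 864 = 2^5 · (27).)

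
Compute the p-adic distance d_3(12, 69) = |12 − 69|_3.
d_3(12, 69) = 1/3

Step 1 — x − y = 12 − 69 = -57. Step 2 — v_3(-57) = 1 (factor: -57 = −(3^1 · 19); the sign does not affect v_p). Step 3 — |x − y|_3 = 3^{-1} = 1/3.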